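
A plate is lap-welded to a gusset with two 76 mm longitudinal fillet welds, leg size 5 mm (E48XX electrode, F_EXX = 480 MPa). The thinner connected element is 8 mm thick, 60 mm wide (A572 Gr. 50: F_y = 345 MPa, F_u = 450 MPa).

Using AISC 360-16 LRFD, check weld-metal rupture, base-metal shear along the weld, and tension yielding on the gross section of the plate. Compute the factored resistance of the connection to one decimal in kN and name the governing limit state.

Weld metal: throat = 0.707×5 = 3.535 mm, L = 2×76 = 152 mm. φR_n = 0.75 × 0.6 × 480 × 3.535 × 152 = 116.1 kN.
Base metal shear (8 mm plate): yield φR_n = 1.0×0.6×345×8×152 = 251.7 kN; rupture φR_n = 0.75×0.6×450×8×152 = 246.2 kN; take 246.2 kN (rupture).
Tension yield (gross): A_g = 60×8 = 480 mm². φR_n = 0.90 × 345 × 480 = 149.0 kN.
Governing: min(116.1, 246.2, 149.0) = 116.1 kN → weld metal.

116.1 kN (weld metal governs)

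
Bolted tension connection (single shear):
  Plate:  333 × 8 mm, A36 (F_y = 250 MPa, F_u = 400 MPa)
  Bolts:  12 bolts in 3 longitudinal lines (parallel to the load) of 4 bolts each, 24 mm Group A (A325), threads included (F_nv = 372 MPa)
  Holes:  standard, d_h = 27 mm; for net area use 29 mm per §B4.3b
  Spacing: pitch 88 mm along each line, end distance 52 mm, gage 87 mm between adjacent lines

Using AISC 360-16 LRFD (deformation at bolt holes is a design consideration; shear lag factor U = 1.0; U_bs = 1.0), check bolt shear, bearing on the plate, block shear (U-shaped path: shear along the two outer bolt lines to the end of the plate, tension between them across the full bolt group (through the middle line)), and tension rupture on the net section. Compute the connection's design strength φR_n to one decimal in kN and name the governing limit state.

Bolt shear: A_b = π(24)²/4 = 452.39 mm². φR_n = 0.75 × 372 × 452.39 × 12 × 1 = 1514.6 kN.
Bearing (8 mm plate, F_u = 400 MPa): end bolts L_c = 52 − 27/2 = 38.5, R_n = min(1.2×38.5×8×400, 2.4×24×8×400) = 147.84 kN/bolt; interior L_c = 88 − 27 = 61, R_n = 184.32 kN/bolt. φR_n = 0.75 × (3×147.84 + 9×184.32) = 1576.8 kN.
Block shear: shear path 2×[52+3×88] = 2×316 mm, A_gv = 5056, A_nv = 2×(316 − 3.5×29)×8 = 3432 mm²; tension across gage: (174 − 2×29)×8 = 928 mm². R_n = min(0.6×400×3432, 0.6×250×5056) + 1.0×400×928 = min(823.68, 758.4) + 371.2 = 1129.6 kN. φR_n = 0.75 × 1129.6 = 847.2 kN.
Tension rupture (net): A_n = (333 − 3×29)×8 = 1968 mm² (U = 1.0, A_e = A_n). φR_n = 0.75 × 400 × 1968 = 590.4 kN.
Governing: min(1514.6, 1576.8, 847.2, 590.4) = 590.4 kN → net-section rupture.

590.4 kN (net-section rupture governs)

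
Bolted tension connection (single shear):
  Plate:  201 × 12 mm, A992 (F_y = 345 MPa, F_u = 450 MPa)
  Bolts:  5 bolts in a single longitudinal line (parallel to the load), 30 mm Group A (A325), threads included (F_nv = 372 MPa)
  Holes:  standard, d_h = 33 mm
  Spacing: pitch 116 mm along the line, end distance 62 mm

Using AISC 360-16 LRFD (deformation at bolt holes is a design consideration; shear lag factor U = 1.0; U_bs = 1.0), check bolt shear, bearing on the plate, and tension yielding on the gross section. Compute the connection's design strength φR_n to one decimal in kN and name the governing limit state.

Bolt shear: A_b = π(30)²/4 = 706.86 mm². φR_n = 0.75 × 372 × 706.86 × 5 × 1 = 986.1 kN.
Bearing (12 mm plate, F_u = 450 MPa): end bolts L_c = 62 − 33/2 = 45.5, R_n = min(1.2×45.5×12×450, 2.4×30×12×450) = 294.84 kN/bolt; interior L_c = 116 − 33 = 83, R_n = 388.8 kN/bolt. φR_n = 0.75 × (1×294.84 + 4×388.8) = 1387.5 kN.
Tension yield (gross): A_g = 201×12 = 2412 mm². φR_n = 0.90 × 345 × 2412 = 748.9 kN.
Governing: min(986.1, 1387.5, 748.9) = 748.9 kN → gross-section yield.

748.9 kN (gross-section yield governs)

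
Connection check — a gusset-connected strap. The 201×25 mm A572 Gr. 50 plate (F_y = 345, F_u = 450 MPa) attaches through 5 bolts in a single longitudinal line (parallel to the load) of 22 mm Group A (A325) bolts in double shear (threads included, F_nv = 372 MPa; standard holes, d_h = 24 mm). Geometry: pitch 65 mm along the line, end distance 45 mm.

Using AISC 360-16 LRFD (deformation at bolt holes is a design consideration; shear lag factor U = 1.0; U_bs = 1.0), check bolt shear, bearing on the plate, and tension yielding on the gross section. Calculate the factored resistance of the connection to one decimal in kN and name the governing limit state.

Bolt shear: A_b = π(22)²/4 = 380.13 mm². φR_n = 0.75 × 372 × 380.13 × 5 × 2 = 1060.6 kN.
Bearing (25 mm plate, F_u = 450 MPa): end bolts L_c = 45 − 24/2 = 33, R_n = min(1.2×33×25×450, 2.4×22×25×450) = 445.5 kN/bolt; interior L_c = 65 − 24 = 41, R_n = 553.5 kN/bolt. φR_n = 0.75 × (1×445.5 + 4×553.5) = 1994.6 kN.
Tension yield (gross): A_g = 201×25 = 5025 mm². φR_n = 0.90 × 345 × 5025 = 1560.3 kN.
Governing: min(1060.6, 1994.6, 1560.3) = 1060.6 kN → bolt shear.

1060.6 kN (bolt shear governs)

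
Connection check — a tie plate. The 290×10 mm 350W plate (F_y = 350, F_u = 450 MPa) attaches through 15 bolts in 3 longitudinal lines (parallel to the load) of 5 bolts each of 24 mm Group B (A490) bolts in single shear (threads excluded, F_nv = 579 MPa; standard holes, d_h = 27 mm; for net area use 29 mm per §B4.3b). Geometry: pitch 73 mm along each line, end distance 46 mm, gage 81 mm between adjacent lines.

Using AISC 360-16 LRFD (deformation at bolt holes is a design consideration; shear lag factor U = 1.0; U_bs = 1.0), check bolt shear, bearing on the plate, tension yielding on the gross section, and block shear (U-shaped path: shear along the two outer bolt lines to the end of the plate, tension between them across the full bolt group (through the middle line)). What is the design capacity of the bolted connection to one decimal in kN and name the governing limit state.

913.5 kN (gross-section yield governs)

Bolt shear: A_b = π(24)²/4 = 452.39 mm². φR_n = 0.75 × 579 × 452.39 × 15 × 1 = 2946.8 kN.
Bearing (10 mm plate, F_u = 450 MPa): end bolts L_c = 46 − 27/2 = 32.5, R_n = min(1.2×32.5×10×450, 2.4×24×10×450) = 175.5 kN/bolt; interior L_c = 73 − 27 = 46, R_n = 248.4 kN/bolt. φR_n = 0.75 × (3×175.5 + 12×248.4) = 2630.5 kN.
Tension yield (gross): A_g = 290×10 = 2900 mm². φR_n = 0.90 × 350 × 2900 = 913.5 kN.
Block shear: shear path 2×[46+4×73] = 2×338 mm, A_gv = 6760, A_nv = 2×(338 − 4.5×29)×10 = 4150 mm²; tension across gage: (162 − 2×29)×10 = 1040 mm². R_n = min(0.6×450×4150, 0.6×350×6760) + 1.0×450×1040 = min(1120.5, 1419.6) + 468 = 1588.5 kN. φR_n = 0.75 × 1588.5 = 1191.4 kN.
Governing: min(2946.8, 2630.5, 913.5, 1191.4) = 913.5 kN → gross-section yield.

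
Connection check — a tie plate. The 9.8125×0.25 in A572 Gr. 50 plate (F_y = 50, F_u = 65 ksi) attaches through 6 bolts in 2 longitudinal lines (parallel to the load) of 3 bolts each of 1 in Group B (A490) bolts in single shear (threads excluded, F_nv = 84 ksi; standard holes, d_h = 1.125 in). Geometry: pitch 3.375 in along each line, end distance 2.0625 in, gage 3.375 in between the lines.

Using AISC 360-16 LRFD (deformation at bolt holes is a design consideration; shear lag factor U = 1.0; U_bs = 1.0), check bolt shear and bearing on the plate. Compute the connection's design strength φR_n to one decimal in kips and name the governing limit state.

Bolt shear: A_b = π(1)²/4 = 0.7854 in². φR_n = 0.75 × 84 × 0.7854 × 6 × 1 = 296.9 kips.
Bearing (0.25 in plate, F_u = 65 ksi): end bolts L_c = 2.0625 − 1.125/2 = 1.5, R_n = min(1.2×1.5×0.25×65, 2.4×1×0.25×65) = 29.25 kips/bolt; interior L_c = 3.375 − 1.125 = 2.25, R_n = 39 kips/bolt. φR_n = 0.75 × (2×29.25 + 4×39) = 160.9 kips.
Governing: min(296.9, 160.9) = 160.9 kips → bearing.

160.9 kips (bearing governs)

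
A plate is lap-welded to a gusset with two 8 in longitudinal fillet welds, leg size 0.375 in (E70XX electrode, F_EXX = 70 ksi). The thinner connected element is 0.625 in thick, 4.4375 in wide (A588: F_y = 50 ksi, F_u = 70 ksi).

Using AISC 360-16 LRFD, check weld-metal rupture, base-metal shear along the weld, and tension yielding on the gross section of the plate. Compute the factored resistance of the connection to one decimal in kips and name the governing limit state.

Weld metal: throat = 0.707×0.375 = 0.26513 in, L = 2×8 = 16 in. φR_n = 0.75 × 0.6 × 70 × 0.26513 × 16 = 133.6 kips.
Base metal shear (0.625 in plate): yield φR_n = 1.0×0.6×50×0.625×16 = 300.0 kips; rupture φR_n = 0.75×0.6×70×0.625×16 = 315.0 kips; take 300.0 kips (yield).
Tension yield (gross): A_g = 4.4375×0.625 = 2.7734 in². φR_n = 0.90 × 50 × 2.7734 = 124.8 kips.
Governing: min(133.6, 300.0, 124.8) = 124.8 kips → gross-section yield.

124.8 kips (gross-section yield governs)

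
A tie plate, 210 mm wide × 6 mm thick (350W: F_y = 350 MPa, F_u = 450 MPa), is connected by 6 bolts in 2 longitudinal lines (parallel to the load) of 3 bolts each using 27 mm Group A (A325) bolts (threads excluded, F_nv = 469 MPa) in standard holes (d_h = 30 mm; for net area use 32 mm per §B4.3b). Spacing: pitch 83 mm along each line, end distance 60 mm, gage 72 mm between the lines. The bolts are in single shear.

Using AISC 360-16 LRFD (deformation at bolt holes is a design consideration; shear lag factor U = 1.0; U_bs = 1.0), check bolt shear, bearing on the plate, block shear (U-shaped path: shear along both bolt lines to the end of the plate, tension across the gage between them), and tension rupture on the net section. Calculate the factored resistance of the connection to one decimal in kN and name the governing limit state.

295.7 kN (net-section rupture governs)

Bolt shear: A_b = π(27)²/4 = 572.56 mm². φR_n = 0.75 × 469 × 572.56 × 6 × 1 = 1208.4 kN.
Bearing (6 mm plate, F_u = 450 MPa): end bolts L_c = 60 − 30/2 = 45, R_n = min(1.2×45×6×450, 2.4×27×6×450) = 145.8 kN/bolt; interior L_c = 83 − 30 = 53, R_n = 171.72 kN/bolt. φR_n = 0.75 × (2×145.8 + 4×171.72) = 733.9 kN.
Block shear: shear path 2×[60+2×83] = 2×226 mm, A_gv = 2712, A_nv = 2×(226 − 2.5×32)×6 = 1752 mm²; tension across gage: (72 − 1×32)×6 = 240 mm². R_n = min(0.6×450×1752, 0.6×350×2712) + 1.0×450×240 = min(473.04, 569.52) + 108 = 581.04 kN. φR_n = 0.75 × 581.04 = 435.8 kN.
Tension rupture (net): A_n = (210 − 2×32)×6 = 876 mm² (U = 1.0, A_e = A_n). φR_n = 0.75 × 450 × 876 = 295.7 kN.
Governing: min(1208.4, 733.9, 435.8, 295.7) = 295.7 kN → net-section rupture.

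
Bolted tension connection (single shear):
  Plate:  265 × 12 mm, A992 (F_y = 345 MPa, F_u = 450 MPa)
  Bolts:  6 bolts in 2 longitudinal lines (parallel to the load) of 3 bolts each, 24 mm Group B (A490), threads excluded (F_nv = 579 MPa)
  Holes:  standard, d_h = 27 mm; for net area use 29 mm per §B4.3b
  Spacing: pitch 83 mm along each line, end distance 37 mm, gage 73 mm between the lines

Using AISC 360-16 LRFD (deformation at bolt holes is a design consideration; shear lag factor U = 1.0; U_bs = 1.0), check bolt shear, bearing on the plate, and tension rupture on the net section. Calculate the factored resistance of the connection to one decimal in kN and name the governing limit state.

838.4 kN (net-section rupture governs)

Bolt shear: A_b = π(24)²/4 = 452.39 mm². φR_n = 0.75 × 579 × 452.39 × 6 × 1 = 1178.7 kN.
Bearing (12 mm plate, F_u = 450 MPa): end bolts L_c = 37 − 27/2 = 23.5, R_n = min(1.2×23.5×12×450, 2.4×24×12×450) = 152.28 kN/bolt; interior L_c = 83 − 27 = 56, R_n = 311.04 kN/bolt. φR_n = 0.75 × (2×152.28 + 4×311.04) = 1161.5 kN.
Tension rupture (net): A_n = (265 − 2×29)×12 = 2484 mm² (U = 1.0, A_e = A_n). φR_n = 0.75 × 450 × 2484 = 838.4 kN.
Governing: min(1178.7, 1161.5, 838.4) = 838.4 kN → net-section rupture.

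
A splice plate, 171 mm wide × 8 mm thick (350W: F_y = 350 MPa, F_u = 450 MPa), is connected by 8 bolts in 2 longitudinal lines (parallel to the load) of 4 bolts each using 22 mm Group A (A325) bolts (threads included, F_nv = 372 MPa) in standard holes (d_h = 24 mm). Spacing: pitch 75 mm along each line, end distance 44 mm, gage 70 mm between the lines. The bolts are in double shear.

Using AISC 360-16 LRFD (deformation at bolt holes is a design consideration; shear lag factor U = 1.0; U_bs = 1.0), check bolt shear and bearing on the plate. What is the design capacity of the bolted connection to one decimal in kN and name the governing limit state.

Bolt shear: A_b = π(22)²/4 = 380.13 mm². φR_n = 0.75 × 372 × 380.13 × 8 × 2 = 1696.9 kN.
Bearing (8 mm plate, F_u = 450 MPa): end bolts L_c = 44 − 24/2 = 32, R_n = min(1.2×32×8×450, 2.4×22×8×450) = 138.24 kN/bolt; interior L_c = 75 − 24 = 51, R_n = 190.08 kN/bolt. φR_n = 0.75 × (2×138.24 + 6×190.08) = 1062.7 kN.
Governing: min(1696.9, 1062.7) = 1062.7 kN → bearing.

1062.7 kN (bearing governs)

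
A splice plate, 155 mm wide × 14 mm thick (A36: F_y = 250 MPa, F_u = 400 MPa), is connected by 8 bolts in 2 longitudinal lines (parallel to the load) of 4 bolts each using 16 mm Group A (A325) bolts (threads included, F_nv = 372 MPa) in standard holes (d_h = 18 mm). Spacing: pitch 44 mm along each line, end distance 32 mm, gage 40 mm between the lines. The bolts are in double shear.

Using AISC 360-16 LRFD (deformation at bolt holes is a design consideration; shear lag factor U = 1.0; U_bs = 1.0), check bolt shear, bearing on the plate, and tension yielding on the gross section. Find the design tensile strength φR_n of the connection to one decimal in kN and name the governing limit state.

Bolt shear: A_b = π(16)²/4 = 201.06 mm². φR_n = 0.75 × 372 × 201.06 × 8 × 2 = 897.5 kN.
Bearing (14 mm plate, F_u = 400 MPa): end bolts L_c = 32 − 18/2 = 23, R_n = min(1.2×23×14×400, 2.4×16×14×400) = 154.56 kN/bolt; interior L_c = 44 − 18 = 26, R_n = 174.72 kN/bolt. φR_n = 0.75 × (2×154.56 + 6×174.72) = 1018.1 kN.
Tension yield (gross): A_g = 155×14 = 2170 mm². φR_n = 0.90 × 250 × 2170 = 488.3 kN.
Governing: min(897.5, 1018.1, 488.3) = 488.3 kN → gross-section yield.

488.3 kN (gross-section yield governs)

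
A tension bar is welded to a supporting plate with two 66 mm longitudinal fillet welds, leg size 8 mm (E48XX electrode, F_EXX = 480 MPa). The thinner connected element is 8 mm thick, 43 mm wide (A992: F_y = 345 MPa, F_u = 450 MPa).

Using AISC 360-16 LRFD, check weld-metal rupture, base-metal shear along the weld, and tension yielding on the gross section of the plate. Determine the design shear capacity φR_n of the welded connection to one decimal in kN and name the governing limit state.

Weld metal: throat = 0.707×8 = 5.656 mm, L = 2×66 = 132 mm. φR_n = 0.75 × 0.6 × 480 × 5.656 × 132 = 161.3 kN.
Base metal shear (8 mm plate): yield φR_n = 1.0×0.6×345×8×132 = 218.6 kN; rupture φR_n = 0.75×0.6×450×8×132 = 213.8 kN; take 213.8 kN (rupture).
Tension yield (gross): A_g = 43×8 = 344 mm². φR_n = 0.90 × 345 × 344 = 106.8 kN.
Governing: min(161.3, 213.8, 106.8) = 106.8 kN → gross-section yield.

106.8 kN (gross-section yield governs)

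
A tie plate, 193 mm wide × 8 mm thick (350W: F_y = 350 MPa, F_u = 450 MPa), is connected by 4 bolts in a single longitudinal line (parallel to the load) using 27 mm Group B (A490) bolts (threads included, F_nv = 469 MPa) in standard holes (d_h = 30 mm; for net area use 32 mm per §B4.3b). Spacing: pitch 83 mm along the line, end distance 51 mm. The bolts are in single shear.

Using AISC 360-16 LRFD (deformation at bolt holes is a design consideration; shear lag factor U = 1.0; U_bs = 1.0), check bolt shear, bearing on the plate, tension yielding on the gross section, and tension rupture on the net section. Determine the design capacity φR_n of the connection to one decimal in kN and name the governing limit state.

434.7 kN (net-section rupture governs)

Bolt shear: A_b = π(27)²/4 = 572.56 mm². φR_n = 0.75 × 469 × 572.56 × 4 × 1 = 805.6 kN.
Bearing (8 mm plate, F_u = 450 MPa): end bolts L_c = 51 − 30/2 = 36, R_n = min(1.2×36×8×450, 2.4×27×8×450) = 155.52 kN/bolt; interior L_c = 83 − 30 = 53, R_n = 228.96 kN/bolt. φR_n = 0.75 × (1×155.52 + 3×228.96) = 631.8 kN.
Tension yield (gross): A_g = 193×8 = 1544 mm². φR_n = 0.90 × 350 × 1544 = 486.4 kN.
Tension rupture (net): A_n = (193 − 1×32)×8 = 1288 mm² (U = 1.0, A_e = A_n). φR_n = 0.75 × 450 × 1288 = 434.7 kN.
Governing: min(805.6, 631.8, 486.4, 434.7) = 434.7 kN → net-section rupture.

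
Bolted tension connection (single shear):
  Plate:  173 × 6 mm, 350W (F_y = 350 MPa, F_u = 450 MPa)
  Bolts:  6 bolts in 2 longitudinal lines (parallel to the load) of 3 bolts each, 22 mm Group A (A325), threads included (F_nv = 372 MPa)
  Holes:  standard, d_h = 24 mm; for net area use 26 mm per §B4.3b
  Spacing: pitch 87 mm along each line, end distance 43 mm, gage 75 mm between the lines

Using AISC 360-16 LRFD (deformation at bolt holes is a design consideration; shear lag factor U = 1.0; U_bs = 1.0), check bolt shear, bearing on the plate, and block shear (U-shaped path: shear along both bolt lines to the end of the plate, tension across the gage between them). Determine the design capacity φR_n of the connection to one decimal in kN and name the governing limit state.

468.6 kN (block shear governs)

Bolt shear: A_b = π(22)²/4 = 380.13 mm². φR_n = 0.75 × 372 × 380.13 × 6 × 1 = 636.3 kN.
Bearing (6 mm plate, F_u = 450 MPa): end bolts L_c = 43 − 24/2 = 31, R_n = min(1.2×31×6×450, 2.4×22×6×450) = 100.44 kN/bolt; interior L_c = 87 − 24 = 63, R_n = 142.56 kN/bolt. φR_n = 0.75 × (2×100.44 + 4×142.56) = 578.3 kN.
Block shear: shear path 2×[43+2×87] = 2×217 mm, A_gv = 2604, A_nv = 2×(217 − 2.5×26)×6 = 1824 mm²; tension across gage: (75 − 1×26)×6 = 294 mm². R_n = min(0.6×450×1824, 0.6×350×2604) + 1.0×450×294 = min(492.48, 546.84) + 132.3 = 624.78 kN. φR_n = 0.75 × 624.78 = 468.6 kN.
Governing: min(636.3, 578.3, 468.6) = 468.6 kN → block shear.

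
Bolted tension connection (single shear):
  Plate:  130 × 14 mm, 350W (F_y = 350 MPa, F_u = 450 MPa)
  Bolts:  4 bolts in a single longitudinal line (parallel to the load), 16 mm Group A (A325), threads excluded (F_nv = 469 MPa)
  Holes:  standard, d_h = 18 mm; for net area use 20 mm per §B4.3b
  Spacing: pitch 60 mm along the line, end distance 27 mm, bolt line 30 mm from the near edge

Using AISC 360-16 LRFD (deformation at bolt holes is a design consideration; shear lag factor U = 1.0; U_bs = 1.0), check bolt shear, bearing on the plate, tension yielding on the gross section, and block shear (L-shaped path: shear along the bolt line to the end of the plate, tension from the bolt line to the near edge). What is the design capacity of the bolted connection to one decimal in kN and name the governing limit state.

282.9 kN (bolt shear governs)

Bolt shear: A_b = π(16)²/4 = 201.06 mm². φR_n = 0.75 × 469 × 201.06 × 4 × 1 = 282.9 kN.
Bearing (14 mm plate, F_u = 450 MPa): end bolts L_c = 27 − 18/2 = 18, R_n = min(1.2×18×14×450, 2.4×16×14×450) = 136.08 kN/bolt; interior L_c = 60 − 18 = 42, R_n = 241.92 kN/bolt. φR_n = 0.75 × (1×136.08 + 3×241.92) = 646.4 kN.
Tension yield (gross): A_g = 130×14 = 1820 mm². φR_n = 0.90 × 350 × 1820 = 573.3 kN.
Block shear: shear path 1×[27+3×60] = 1×207 mm, A_gv = 2898, A_nv = 1×(207 − 3.5×20)×14 = 1918 mm²; tension to near edge: (30 − 0.5×20)×14 = 280 mm². R_n = min(0.6×450×1918, 0.6×350×2898) + 1.0×450×280 = min(517.86, 608.58) + 126 = 643.86 kN. φR_n = 0.75 × 643.86 = 482.9 kN.
Governing: min(282.9, 646.4, 573.3, 482.9) = 282.9 kN → bolt shear.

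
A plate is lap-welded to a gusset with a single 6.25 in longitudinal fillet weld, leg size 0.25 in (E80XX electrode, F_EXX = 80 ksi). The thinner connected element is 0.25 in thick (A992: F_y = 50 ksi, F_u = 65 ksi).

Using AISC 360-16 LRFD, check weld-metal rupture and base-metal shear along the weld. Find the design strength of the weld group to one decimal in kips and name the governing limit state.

Weld metal: throat = 0.707×0.25 = 0.17675 in, L = 6.25 in. φR_n = 0.75 × 0.6 × 80 × 0.17675 × 6.25 = 39.8 kips.
Base metal shear (0.25 in plate): yield φR_n = 1.0×0.6×50×0.25×6.25 = 46.9 kips; rupture φR_n = 0.75×0.6×65×0.25×6.25 = 45.7 kips; take 45.7 kips (rupture).
Governing: min(39.8, 45.7) = 39.8 kips → weld metal.

39.8 kips (weld metal governs)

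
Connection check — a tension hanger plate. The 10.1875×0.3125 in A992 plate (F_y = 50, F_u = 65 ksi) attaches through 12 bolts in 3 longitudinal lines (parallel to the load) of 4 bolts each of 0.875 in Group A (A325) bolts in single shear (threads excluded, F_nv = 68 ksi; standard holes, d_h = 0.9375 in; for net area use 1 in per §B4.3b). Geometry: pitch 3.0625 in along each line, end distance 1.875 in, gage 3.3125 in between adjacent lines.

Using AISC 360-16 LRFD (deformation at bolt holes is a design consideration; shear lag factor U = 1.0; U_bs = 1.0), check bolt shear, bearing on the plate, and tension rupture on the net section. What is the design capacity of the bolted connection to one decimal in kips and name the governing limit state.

Bolt shear: A_b = π(0.875)²/4 = 0.60132 in². φR_n = 0.75 × 68 × 0.60132 × 12 × 1 = 368.0 kips.
Bearing (0.3125 in plate, F_u = 65 ksi): end bolts L_c = 1.875 − 0.9375/2 = 1.40625, R_n = min(1.2×1.40625×0.3125×65, 2.4×0.875×0.3125×65) = 34.277 kips/bolt; interior L_c = 3.0625 − 0.9375 = 2.125, R_n = 42.656 kips/bolt. φR_n = 0.75 × (3×34.277 + 9×42.656) = 365.1 kips.
Tension rupture (net): A_n = (10.1875 − 3×1)×0.3125 = 2.2461 in² (U = 1.0, A_e = A_n). φR_n = 0.75 × 65 × 2.2461 = 109.5 kips.
Governing: min(368.0, 365.1, 109.5) = 109.5 kips → net-section rupture.

109.5 kips (net-section rupture governs)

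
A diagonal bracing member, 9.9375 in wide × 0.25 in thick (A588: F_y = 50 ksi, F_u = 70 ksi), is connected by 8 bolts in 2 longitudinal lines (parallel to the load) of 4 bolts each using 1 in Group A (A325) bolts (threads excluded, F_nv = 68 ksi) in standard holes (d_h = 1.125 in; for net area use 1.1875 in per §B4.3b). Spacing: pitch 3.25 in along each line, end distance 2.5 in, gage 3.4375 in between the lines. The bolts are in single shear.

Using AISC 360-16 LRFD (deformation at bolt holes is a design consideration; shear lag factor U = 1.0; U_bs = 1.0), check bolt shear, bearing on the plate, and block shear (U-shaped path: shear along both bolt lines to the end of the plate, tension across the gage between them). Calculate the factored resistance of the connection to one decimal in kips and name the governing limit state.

Bolt shear: A_b = π(1)²/4 = 0.7854 in². φR_n = 0.75 × 68 × 0.7854 × 8 × 1 = 320.4 kips.
Bearing (0.25 in plate, F_u = 70 ksi): end bolts L_c = 2.5 − 1.125/2 = 1.9375, R_n = min(1.2×1.9375×0.25×70, 2.4×1×0.25×70) = 40.688 kips/bolt; interior L_c = 3.25 − 1.125 = 2.125, R_n = 42 kips/bolt. φR_n = 0.75 × (2×40.688 + 6×42) = 250.0 kips.
Block shear: shear path 2×[2.5+3×3.25] = 2×12.25 in, A_gv = 6.125, A_nv = 2×(12.25 − 3.5×1.1875)×0.25 = 4.0469 in²; tension across gage: (3.4375 − 1×1.1875)×0.25 = 0.5625 in². R_n = min(0.6×70×4.0469, 0.6×50×6.125) + 1.0×70×0.5625 = min(169.97, 183.75) + 39.375 = 209.35 kips. φR_n = 0.75 × 209.35 = 157.0 kips.
Governing: min(320.4, 250.0, 157.0) = 157.0 kips → block shear.

157.0 kips (block shear governs)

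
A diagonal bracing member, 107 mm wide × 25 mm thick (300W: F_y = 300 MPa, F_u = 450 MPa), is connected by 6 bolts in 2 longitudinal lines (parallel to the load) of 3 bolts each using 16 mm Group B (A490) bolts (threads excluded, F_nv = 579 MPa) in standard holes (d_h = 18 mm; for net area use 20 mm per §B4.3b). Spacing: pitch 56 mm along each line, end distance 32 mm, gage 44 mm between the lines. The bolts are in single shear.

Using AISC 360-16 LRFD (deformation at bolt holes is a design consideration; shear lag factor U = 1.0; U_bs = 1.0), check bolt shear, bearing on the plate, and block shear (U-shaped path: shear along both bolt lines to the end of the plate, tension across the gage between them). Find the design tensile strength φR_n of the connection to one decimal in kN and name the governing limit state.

523.9 kN (bolt shear governs)

Bolt shear: A_b = π(16)²/4 = 201.06 mm². φR_n = 0.75 × 579 × 201.06 × 6 × 1 = 523.9 kN.
Bearing (25 mm plate, F_u = 450 MPa): end bolts L_c = 32 − 18/2 = 23, R_n = min(1.2×23×25×450, 2.4×16×25×450) = 310.5 kN/bolt; interior L_c = 56 − 18 = 38, R_n = 432 kN/bolt. φR_n = 0.75 × (2×310.5 + 4×432) = 1761.8 kN.
Block shear: shear path 2×[32+2×56] = 2×144 mm, A_gv = 7200, A_nv = 2×(144 − 2.5×20)×25 = 4700 mm²; tension across gage: (44 − 1×20)×25 = 600 mm². R_n = min(0.6×450×4700, 0.6×300×7200) + 1.0×450×600 = min(1269, 1296) + 270 = 1539 kN. φR_n = 0.75 × 1539 = 1154.3 kN.
Governing: min(523.9, 1761.8, 1154.3) = 523.9 kN → bolt shear.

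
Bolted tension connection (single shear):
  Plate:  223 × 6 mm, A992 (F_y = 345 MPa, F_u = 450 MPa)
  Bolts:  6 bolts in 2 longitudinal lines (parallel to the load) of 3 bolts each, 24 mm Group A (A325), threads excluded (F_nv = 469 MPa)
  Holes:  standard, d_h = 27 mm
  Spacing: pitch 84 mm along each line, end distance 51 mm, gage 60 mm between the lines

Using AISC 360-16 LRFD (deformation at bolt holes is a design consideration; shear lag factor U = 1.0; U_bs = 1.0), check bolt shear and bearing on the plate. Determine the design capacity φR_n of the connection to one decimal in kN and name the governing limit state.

648.8 kN (bearing governs)

Bolt shear: A_b = π(24)²/4 = 452.39 mm². φR_n = 0.75 × 469 × 452.39 × 6 × 1 = 954.8 kN.
Bearing (6 mm plate, F_u = 450 MPa): end bolts L_c = 51 − 27/2 = 37.5, R_n = min(1.2×37.5×6×450, 2.4×24×6×450) = 121.5 kN/bolt; interior L_c = 84 − 27 = 57, R_n = 155.52 kN/bolt. φR_n = 0.75 × (2×121.5 + 4×155.52) = 648.8 kN.
Governing: min(954.8, 648.8) = 648.8 kN → bearing.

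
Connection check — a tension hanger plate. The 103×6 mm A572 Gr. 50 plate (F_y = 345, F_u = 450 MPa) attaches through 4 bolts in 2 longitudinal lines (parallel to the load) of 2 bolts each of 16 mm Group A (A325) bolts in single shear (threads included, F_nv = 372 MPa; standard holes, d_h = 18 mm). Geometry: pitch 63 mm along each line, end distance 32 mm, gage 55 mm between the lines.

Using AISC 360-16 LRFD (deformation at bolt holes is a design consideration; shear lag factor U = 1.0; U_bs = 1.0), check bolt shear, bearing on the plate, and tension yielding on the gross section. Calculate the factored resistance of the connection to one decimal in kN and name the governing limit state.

Bolt shear: A_b = π(16)²/4 = 201.06 mm². φR_n = 0.75 × 372 × 201.06 × 4 × 1 = 224.4 kN.
Bearing (6 mm plate, F_u = 450 MPa): end bolts L_c = 32 − 18/2 = 23, R_n = min(1.2×23×6×450, 2.4×16×6×450) = 74.52 kN/bolt; interior L_c = 63 − 18 = 45, R_n = 103.68 kN/bolt. φR_n = 0.75 × (2×74.52 + 2×103.68) = 267.3 kN.
Tension yield (gross): A_g = 103×6 = 618 mm². φR_n = 0.90 × 345 × 618 = 191.9 kN.
Governing: min(224.4, 267.3, 191.9) = 191.9 kN → gross-section yield.

191.9 kN (gross-section yield governs)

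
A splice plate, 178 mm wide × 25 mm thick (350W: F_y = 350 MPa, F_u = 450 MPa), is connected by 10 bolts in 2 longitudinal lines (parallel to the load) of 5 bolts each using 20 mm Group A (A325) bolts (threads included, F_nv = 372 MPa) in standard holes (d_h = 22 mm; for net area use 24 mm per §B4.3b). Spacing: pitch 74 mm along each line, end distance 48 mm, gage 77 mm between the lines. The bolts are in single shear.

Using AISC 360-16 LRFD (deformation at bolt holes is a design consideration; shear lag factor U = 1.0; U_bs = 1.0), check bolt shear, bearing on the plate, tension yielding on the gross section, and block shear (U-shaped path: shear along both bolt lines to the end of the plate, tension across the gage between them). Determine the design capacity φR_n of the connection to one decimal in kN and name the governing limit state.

876.5 kN (bolt shear governs)

Bolt shear: A_b = π(20)²/4 = 314.16 mm². φR_n = 0.75 × 372 × 314.16 × 10 × 1 = 876.5 kN.
Bearing (25 mm plate, F_u = 450 MPa): end bolts L_c = 48 − 22/2 = 37, R_n = min(1.2×37×25×450, 2.4×20×25×450) = 499.5 kN/bolt; interior L_c = 74 − 22 = 52, R_n = 540 kN/bolt. φR_n = 0.75 × (2×499.5 + 8×540) = 3989.3 kN.
Tension yield (gross): A_g = 178×25 = 4450 mm². φR_n = 0.90 × 350 × 4450 = 1401.8 kN.
Block shear: shear path 2×[48+4×74] = 2×344 mm, A_gv = 17200, A_nv = 2×(344 − 4.5×24)×25 = 11800 mm²; tension across gage: (77 − 1×24)×25 = 1325 mm². R_n = min(0.6×450×11800, 0.6×350×17200) + 1.0×450×1325 = min(3186, 3612) + 596.25 = 3782.3 kN. φR_n = 0.75 × 3782.3 = 2836.7 kN.
Governing: min(876.5, 3989.3, 1401.8, 2836.7) = 876.5 kN → bolt shear.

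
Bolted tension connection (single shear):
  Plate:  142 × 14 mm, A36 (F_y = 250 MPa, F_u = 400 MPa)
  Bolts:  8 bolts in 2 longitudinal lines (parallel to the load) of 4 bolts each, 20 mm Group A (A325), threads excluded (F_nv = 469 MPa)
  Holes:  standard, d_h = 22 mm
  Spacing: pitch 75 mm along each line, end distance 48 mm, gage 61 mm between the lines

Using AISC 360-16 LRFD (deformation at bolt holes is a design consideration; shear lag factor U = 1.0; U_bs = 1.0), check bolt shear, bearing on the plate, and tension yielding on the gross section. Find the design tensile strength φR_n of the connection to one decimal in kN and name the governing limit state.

447.3 kN (gross-section yield governs)

Bolt shear: A_b = π(20)²/4 = 314.16 mm². φR_n = 0.75 × 469 × 314.16 × 8 × 1 = 884.0 kN.
Bearing (14 mm plate, F_u = 400 MPa): end bolts L_c = 48 − 22/2 = 37, R_n = min(1.2×37×14×400, 2.4×20×14×400) = 248.64 kN/bolt; interior L_c = 75 − 22 = 53, R_n = 268.8 kN/bolt. φR_n = 0.75 × (2×248.64 + 6×268.8) = 1582.6 kN.
Tension yield (gross): A_g = 142×14 = 1988 mm². φR_n = 0.90 × 250 × 1988 = 447.3 kN.
Governing: min(884.0, 1582.6, 447.3) = 447.3 kN → gross-section yield.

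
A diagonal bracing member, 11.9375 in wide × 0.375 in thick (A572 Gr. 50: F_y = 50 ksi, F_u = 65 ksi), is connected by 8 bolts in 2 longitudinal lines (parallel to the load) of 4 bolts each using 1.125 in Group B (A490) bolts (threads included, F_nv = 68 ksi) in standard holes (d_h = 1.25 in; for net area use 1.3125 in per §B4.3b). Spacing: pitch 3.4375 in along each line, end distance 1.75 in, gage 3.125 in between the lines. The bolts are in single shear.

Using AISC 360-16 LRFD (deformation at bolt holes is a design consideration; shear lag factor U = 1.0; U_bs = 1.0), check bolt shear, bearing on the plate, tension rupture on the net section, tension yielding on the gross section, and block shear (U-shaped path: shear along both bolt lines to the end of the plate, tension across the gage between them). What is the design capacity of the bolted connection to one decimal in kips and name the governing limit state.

Bolt shear: A_b = π(1.125)²/4 = 0.99402 in². φR_n = 0.75 × 68 × 0.99402 × 8 × 1 = 405.6 kips.
Bearing (0.375 in plate, F_u = 65 ksi): end bolts L_c = 1.75 − 1.25/2 = 1.125, R_n = min(1.2×1.125×0.375×65, 2.4×1.125×0.375×65) = 32.906 kips/bolt; interior L_c = 3.4375 − 1.25 = 2.1875, R_n = 63.984 kips/bolt. φR_n = 0.75 × (2×32.906 + 6×63.984) = 337.3 kips.
Tension rupture (net): A_n = (11.9375 − 2×1.3125)×0.375 = 3.4922 in² (U = 1.0, A_e = A_n). φR_n = 0.75 × 65 × 3.4922 = 170.2 kips.
Tension yield (gross): A_g = 11.9375×0.375 = 4.4766 in². φR_n = 0.90 × 50 × 4.4766 = 201.4 kips.
Block shear: shear path 2×[1.75+3×3.4375] = 2×12.0625 in, A_gv = 9.0469, A_nv = 2×(12.0625 − 3.5×1.3125)×0.375 = 5.6016 in²; tension across gage: (3.125 − 1×1.3125)×0.375 = 0.67969 in². R_n = min(0.6×65×5.6016, 0.6×50×9.0469) + 1.0×65×0.67969 = min(218.46, 271.41) + 44.18 = 262.64 kips. φR_n = 0.75 × 262.64 = 197.0 kips.
Governing: min(405.6, 337.3, 170.2, 201.4, 197.0) = 170.2 kips → net-section rupture.

170.2 kips (net-section rupture governs)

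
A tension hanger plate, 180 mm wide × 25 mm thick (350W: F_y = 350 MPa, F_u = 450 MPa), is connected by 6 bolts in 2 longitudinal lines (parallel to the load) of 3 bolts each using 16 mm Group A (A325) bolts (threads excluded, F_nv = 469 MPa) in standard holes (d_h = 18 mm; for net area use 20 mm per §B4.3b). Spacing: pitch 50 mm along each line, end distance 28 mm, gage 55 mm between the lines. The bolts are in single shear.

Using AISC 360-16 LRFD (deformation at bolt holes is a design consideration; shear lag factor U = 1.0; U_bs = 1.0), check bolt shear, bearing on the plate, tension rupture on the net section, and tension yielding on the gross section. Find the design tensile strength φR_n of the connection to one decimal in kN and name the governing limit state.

424.3 kN (bolt shear governs)

Bolt shear: A_b = π(16)²/4 = 201.06 mm². φR_n = 0.75 × 469 × 201.06 × 6 × 1 = 424.3 kN.
Bearing (25 mm plate, F_u = 450 MPa): end bolts L_c = 28 − 18/2 = 19, R_n = min(1.2×19×25×450, 2.4×16×25×450) = 256.5 kN/bolt; interior L_c = 50 − 18 = 32, R_n = 432 kN/bolt. φR_n = 0.75 × (2×256.5 + 4×432) = 1680.8 kN.
Tension rupture (net): A_n = (180 − 2×20)×25 = 3500 mm² (U = 1.0, A_e = A_n). φR_n = 0.75 × 450 × 3500 = 1181.3 kN.
Tension yield (gross): A_g = 180×25 = 4500 mm². φR_n = 0.90 × 350 × 4500 = 1417.5 kN.
Governing: min(424.3, 1680.8, 1181.3, 1417.5) = 424.3 kN → bolt shear.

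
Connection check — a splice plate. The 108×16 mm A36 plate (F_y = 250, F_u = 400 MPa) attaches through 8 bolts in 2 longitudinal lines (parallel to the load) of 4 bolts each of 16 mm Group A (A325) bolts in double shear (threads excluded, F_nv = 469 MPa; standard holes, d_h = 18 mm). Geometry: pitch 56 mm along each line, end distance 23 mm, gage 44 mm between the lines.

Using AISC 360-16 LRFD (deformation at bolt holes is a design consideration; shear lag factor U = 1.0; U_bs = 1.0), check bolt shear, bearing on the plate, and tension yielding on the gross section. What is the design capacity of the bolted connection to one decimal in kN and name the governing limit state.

388.8 kN (gross-section yield governs)

Bolt shear: A_b = π(16)²/4 = 201.06 mm². φR_n = 0.75 × 469 × 201.06 × 8 × 2 = 1131.6 kN.
Bearing (16 mm plate, F_u = 400 MPa): end bolts L_c = 23 − 18/2 = 14, R_n = min(1.2×14×16×400, 2.4×16×16×400) = 107.52 kN/bolt; interior L_c = 56 − 18 = 38, R_n = 245.76 kN/bolt. φR_n = 0.75 × (2×107.52 + 6×245.76) = 1267.2 kN.
Tension yield (gross): A_g = 108×16 = 1728 mm². φR_n = 0.90 × 250 × 1728 = 388.8 kN.
Governing: min(1131.6, 1267.2, 388.8) = 388.8 kN → gross-section yield.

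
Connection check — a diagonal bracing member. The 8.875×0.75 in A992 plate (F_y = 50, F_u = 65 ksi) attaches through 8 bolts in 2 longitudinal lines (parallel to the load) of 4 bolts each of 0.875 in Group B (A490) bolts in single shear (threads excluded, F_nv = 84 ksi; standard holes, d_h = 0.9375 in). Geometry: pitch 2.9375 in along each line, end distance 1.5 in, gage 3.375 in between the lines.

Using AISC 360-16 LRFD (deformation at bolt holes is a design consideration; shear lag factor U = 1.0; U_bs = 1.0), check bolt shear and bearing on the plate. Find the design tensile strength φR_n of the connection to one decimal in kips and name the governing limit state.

303.1 kips (bolt shear governs)

Bolt shear: A_b = π(0.875)²/4 = 0.60132 in². φR_n = 0.75 × 84 × 0.60132 × 8 × 1 = 303.1 kips.
Bearing (0.75 in plate, F_u = 65 ksi): end bolts L_c = 1.5 − 0.9375/2 = 1.03125, R_n = min(1.2×1.03125×0.75×65, 2.4×0.875×0.75×65) = 60.328 kips/bolt; interior L_c = 2.9375 − 0.9375 = 2, R_n = 102.38 kips/bolt. φR_n = 0.75 × (2×60.328 + 6×102.38) = 551.2 kips.
Governing: min(303.1, 551.2) = 303.1 kips → bolt shear.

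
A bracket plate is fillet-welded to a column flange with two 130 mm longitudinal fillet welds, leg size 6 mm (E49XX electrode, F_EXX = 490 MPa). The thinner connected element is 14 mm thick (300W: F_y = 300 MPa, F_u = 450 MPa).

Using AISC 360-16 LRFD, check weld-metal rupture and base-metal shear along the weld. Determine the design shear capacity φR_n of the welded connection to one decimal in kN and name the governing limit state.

243.2 kN (weld metal governs)

Weld metal: throat = 0.707×6 = 4.242 mm, L = 2×130 = 260 mm. φR_n = 0.75 × 0.6 × 490 × 4.242 × 260 = 243.2 kN.
Base metal shear (14 mm plate): yield φR_n = 1.0×0.6×300×14×260 = 655.2 kN; rupture φR_n = 0.75×0.6×450×14×260 = 737.1 kN; take 655.2 kN (yield).
Governing: min(243.2, 655.2) = 243.2 kN → weld metal.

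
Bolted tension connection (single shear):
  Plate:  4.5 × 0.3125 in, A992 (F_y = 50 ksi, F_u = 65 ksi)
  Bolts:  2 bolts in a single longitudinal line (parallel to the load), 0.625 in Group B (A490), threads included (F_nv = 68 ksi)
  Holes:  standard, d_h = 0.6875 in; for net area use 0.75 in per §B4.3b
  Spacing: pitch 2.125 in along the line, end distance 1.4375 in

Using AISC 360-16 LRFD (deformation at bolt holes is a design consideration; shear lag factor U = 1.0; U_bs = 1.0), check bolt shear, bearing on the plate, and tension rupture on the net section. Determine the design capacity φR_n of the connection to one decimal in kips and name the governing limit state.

31.3 kips (bolt shear governs)

Bolt shear: A_b = π(0.625)²/4 = 0.3068 in². φR_n = 0.75 × 68 × 0.3068 × 2 × 1 = 31.3 kips.
Bearing (0.3125 in plate, F_u = 65 ksi): end bolts L_c = 1.4375 − 0.6875/2 = 1.09375, R_n = min(1.2×1.09375×0.3125×65, 2.4×0.625×0.3125×65) = 26.66 kips/bolt; interior L_c = 2.125 − 0.6875 = 1.4375, R_n = 30.469 kips/bolt. φR_n = 0.75 × (1×26.66 + 1×30.469) = 42.8 kips.
Tension rupture (net): A_n = (4.5 − 1×0.75)×0.3125 = 1.1719 in² (U = 1.0, A_e = A_n). φR_n = 0.75 × 65 × 1.1719 = 57.1 kips.
Governing: min(31.3, 42.8, 57.1) = 31.3 kips → bolt shear.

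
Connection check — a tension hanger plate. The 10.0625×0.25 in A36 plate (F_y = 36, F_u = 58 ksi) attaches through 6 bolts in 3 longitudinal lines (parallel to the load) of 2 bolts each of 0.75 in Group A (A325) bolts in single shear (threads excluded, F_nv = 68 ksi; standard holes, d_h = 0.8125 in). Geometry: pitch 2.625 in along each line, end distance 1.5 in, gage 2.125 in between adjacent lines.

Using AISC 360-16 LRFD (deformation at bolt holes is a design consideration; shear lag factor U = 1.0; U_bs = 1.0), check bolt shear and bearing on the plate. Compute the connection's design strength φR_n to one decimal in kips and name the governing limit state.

Bolt shear: A_b = π(0.75)²/4 = 0.44179 in². φR_n = 0.75 × 68 × 0.44179 × 6 × 1 = 135.2 kips.
Bearing (0.25 in plate, F_u = 58 ksi): end bolts L_c = 1.5 − 0.8125/2 = 1.09375, R_n = min(1.2×1.09375×0.25×58, 2.4×0.75×0.25×58) = 19.031 kips/bolt; interior L_c = 2.625 − 0.8125 = 1.8125, R_n = 26.1 kips/bolt. φR_n = 0.75 × (3×19.031 + 3×26.1) = 101.5 kips.
Governing: min(135.2, 101.5) = 101.5 kips → bearing.

101.5 kips (bearing governs)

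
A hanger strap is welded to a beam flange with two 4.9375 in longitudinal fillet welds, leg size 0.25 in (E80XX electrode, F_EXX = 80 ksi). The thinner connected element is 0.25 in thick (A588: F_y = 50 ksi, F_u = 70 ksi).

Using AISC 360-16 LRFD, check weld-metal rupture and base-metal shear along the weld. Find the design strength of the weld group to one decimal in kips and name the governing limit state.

Weld metal: throat = 0.707×0.25 = 0.17675 in, L = 2×4.9375 = 9.875 in. φR_n = 0.75 × 0.6 × 80 × 0.17675 × 9.875 = 62.8 kips.
Base metal shear (0.25 in plate): yield φR_n = 1.0×0.6×50×0.25×9.875 = 74.1 kips; rupture φR_n = 0.75×0.6×70×0.25×9.875 = 77.8 kips; take 74.1 kips (yield).
Governing: min(62.8, 74.1) = 62.8 kips → weld metal.

62.8 kips (weld metal governs)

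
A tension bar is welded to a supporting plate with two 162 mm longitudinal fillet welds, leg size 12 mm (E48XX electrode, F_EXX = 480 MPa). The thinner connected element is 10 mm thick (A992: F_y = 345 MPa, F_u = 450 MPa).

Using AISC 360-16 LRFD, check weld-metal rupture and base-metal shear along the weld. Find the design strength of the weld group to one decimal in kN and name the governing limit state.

593.7 kN (weld metal governs)

Weld metal: throat = 0.707×12 = 8.484 mm, L = 2×162 = 324 mm. φR_n = 0.75 × 0.6 × 480 × 8.484 × 324 = 593.7 kN.
Base metal shear (10 mm plate): yield φR_n = 1.0×0.6×345×10×324 = 670.7 kN; rupture φR_n = 0.75×0.6×450×10×324 = 656.1 kN; take 656.1 kN (rupture).
Governing: min(593.7, 656.1) = 593.7 kN → weld metal.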